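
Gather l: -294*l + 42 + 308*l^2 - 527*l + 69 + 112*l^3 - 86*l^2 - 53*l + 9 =112*l^3 + 222*l^2 - 874*l + 120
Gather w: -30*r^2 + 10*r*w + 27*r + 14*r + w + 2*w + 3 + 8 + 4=-30*r^2 + 41*r + w*(10*r + 3) + 15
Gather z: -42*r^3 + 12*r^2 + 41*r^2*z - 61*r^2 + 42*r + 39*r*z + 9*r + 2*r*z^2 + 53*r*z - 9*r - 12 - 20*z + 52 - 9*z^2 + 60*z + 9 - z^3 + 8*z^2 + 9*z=-42*r^3 - 49*r^2 + 42*r - z^3 + z^2*(2*r - 1) + z*(41*r^2 + 92*r + 49) + 49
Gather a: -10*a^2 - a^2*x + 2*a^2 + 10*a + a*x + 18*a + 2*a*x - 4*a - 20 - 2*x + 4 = a^2*(-x - 8) + a*(3*x + 24) - 2*x - 16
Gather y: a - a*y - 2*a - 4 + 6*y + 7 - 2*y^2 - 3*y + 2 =-a - 2*y^2 + y*(3 - a) + 5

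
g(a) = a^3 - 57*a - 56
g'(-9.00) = 186.00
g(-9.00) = -272.00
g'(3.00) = -30.00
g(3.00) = -200.00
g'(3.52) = -19.83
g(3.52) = -213.03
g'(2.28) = -41.40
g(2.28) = -174.11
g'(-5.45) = 32.11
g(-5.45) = 92.77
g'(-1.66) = -48.73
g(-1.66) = 34.05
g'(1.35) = -51.53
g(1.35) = -130.49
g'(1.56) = -49.70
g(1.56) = -141.12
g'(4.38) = 0.55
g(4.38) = -221.63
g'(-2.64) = -36.09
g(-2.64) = 76.08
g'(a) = 3*a^2 - 57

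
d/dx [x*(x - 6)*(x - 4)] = 3*x^2 - 20*x + 24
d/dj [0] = 0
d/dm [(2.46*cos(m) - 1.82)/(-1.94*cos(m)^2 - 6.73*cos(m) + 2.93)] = (-4.7724*cos(m)^2 + 7.0616*cos(m) + 5.0408)*sin(m)/(3.7636*cos(m)^4 + 26.1124*cos(m)^3 + 33.9245*cos(m)^2 - 39.4378*cos(m) + 8.5849)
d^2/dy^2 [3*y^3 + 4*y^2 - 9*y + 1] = 18*y + 8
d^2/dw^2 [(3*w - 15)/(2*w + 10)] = -30/(w + 5)^3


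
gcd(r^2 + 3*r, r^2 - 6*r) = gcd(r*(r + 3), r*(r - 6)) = r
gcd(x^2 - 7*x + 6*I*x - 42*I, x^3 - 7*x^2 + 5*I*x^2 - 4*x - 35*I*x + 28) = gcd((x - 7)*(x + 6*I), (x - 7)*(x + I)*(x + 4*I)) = x - 7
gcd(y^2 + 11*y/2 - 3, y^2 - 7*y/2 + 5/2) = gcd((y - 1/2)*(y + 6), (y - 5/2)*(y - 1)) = 1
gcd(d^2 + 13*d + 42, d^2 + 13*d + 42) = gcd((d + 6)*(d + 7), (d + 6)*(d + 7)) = d^2 + 13*d + 42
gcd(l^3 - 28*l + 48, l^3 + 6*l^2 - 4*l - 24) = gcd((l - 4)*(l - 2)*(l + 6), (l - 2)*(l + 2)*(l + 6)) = l^2 + 4*l - 12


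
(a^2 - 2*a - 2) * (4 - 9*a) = -9*a^3 + 22*a^2 + 10*a - 8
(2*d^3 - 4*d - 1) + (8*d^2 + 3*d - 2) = 2*d^3 + 8*d^2 - d - 3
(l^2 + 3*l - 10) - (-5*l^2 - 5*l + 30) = 6*l^2 + 8*l - 40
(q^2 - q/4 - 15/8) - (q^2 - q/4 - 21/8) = 3/4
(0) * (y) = 0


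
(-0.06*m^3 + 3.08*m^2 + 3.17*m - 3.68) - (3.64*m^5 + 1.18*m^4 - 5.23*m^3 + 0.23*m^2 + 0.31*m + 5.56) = -3.64*m^5 - 1.18*m^4 + 5.17*m^3 + 2.85*m^2 + 2.86*m - 9.24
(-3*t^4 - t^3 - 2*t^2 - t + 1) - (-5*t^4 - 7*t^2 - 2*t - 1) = 2*t^4 - t^3 + 5*t^2 + t + 2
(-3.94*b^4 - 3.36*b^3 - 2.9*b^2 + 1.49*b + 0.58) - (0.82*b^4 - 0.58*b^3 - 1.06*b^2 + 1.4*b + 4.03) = -4.76*b^4 - 2.78*b^3 - 1.84*b^2 + 0.0900000000000001*b - 3.45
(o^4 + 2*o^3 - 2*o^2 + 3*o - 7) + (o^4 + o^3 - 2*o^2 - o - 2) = 2*o^4 + 3*o^3 - 4*o^2 + 2*o - 9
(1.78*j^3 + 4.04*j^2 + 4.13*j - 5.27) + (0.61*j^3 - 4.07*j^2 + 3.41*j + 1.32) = 2.39*j^3 - 0.0300000000000002*j^2 + 7.54*j - 3.95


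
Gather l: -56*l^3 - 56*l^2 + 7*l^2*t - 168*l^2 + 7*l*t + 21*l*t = -56*l^3 + l^2*(7*t - 224) + 28*l*t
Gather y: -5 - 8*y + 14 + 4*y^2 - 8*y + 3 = 4*y^2 - 16*y + 12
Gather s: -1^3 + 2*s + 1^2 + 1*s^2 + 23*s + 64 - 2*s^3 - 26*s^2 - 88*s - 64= -2*s^3 - 25*s^2 - 63*s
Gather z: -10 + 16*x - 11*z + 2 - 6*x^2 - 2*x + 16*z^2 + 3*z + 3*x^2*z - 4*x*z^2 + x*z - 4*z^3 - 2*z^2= -6*x^2 + 14*x - 4*z^3 + z^2*(14 - 4*x) + z*(3*x^2 + x - 8) - 8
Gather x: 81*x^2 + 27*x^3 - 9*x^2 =27*x^3 + 72*x^2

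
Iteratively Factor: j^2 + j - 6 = (j + 3)*(j - 2)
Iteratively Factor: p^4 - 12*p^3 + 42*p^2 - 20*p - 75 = (p - 5)*(p^3 - 7*p^2 + 7*p + 15) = (p - 5)*(p + 1)*(p^2 - 8*p + 15) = (p - 5)*(p - 3)*(p + 1)*(p - 5)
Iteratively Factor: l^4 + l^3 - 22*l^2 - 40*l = (l + 2)*(l^3 - l^2 - 20*l) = (l - 5)*(l + 2)*(l^2 + 4*l) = (l - 5)*(l + 2)*(l + 4)*(l)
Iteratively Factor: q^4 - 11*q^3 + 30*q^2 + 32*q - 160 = (q - 5)*(q^3 - 6*q^2 + 32) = (q - 5)*(q - 4)*(q^2 - 2*q - 8) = (q - 5)*(q - 4)*(q + 2)*(q - 4)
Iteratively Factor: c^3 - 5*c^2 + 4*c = (c - 4)*(c^2 - c) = (c - 4)*(c - 1)*(c)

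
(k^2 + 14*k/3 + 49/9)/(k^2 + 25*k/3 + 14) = (k + 7/3)/(k + 6)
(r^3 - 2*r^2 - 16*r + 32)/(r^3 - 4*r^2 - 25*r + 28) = (r^2 - 6*r + 8)/(r^2 - 8*r + 7)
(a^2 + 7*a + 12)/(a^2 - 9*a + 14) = (a^2 + 7*a + 12)/(a^2 - 9*a + 14)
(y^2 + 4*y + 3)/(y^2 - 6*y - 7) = (y + 3)/(y - 7)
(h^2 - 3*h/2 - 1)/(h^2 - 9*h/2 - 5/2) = (h - 2)/(h - 5)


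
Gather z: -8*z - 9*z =-17*z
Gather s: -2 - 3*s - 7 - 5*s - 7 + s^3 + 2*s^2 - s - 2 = s^3 + 2*s^2 - 9*s - 18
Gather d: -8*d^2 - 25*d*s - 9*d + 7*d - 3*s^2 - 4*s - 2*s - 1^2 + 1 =-8*d^2 + d*(-25*s - 2) - 3*s^2 - 6*s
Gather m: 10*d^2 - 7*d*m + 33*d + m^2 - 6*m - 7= 10*d^2 + 33*d + m^2 + m*(-7*d - 6) - 7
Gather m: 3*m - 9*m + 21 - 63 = -6*m - 42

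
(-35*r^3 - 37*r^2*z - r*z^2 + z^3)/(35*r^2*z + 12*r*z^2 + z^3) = (-7*r^2 - 6*r*z + z^2)/(z*(7*r + z))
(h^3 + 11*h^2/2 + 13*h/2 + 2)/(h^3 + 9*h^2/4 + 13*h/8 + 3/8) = 4*(h + 4)/(4*h + 3)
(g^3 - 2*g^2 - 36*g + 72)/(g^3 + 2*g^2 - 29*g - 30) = (g^2 - 8*g + 12)/(g^2 - 4*g - 5)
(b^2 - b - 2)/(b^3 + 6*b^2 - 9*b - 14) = 1/(b + 7)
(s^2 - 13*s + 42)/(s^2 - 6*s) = (s - 7)/s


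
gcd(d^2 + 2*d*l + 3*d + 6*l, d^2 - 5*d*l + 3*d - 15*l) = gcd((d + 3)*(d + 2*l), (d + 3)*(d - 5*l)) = d + 3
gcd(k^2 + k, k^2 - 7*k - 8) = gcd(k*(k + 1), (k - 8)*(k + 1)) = k + 1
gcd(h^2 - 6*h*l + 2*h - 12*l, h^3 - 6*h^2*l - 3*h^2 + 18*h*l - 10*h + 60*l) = h^2 - 6*h*l + 2*h - 12*l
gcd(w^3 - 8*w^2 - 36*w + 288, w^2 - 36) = w^2 - 36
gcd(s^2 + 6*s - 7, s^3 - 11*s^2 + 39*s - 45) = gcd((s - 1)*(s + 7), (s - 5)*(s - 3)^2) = 1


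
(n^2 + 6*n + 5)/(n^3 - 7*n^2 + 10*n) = (n^2 + 6*n + 5)/(n*(n^2 - 7*n + 10))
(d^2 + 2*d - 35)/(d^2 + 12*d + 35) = (d - 5)/(d + 5)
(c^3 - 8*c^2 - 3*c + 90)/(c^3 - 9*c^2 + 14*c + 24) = (c^2 - 2*c - 15)/(c^2 - 3*c - 4)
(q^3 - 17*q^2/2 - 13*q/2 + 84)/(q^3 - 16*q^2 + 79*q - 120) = (2*q^2 - q - 21)/(2*(q^2 - 8*q + 15))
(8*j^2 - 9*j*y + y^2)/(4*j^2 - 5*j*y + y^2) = (-8*j + y)/(-4*j + y)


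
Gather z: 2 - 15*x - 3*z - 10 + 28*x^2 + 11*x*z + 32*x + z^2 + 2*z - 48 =28*x^2 + 17*x + z^2 + z*(11*x - 1) - 56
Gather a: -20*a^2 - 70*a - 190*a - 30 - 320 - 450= -20*a^2 - 260*a - 800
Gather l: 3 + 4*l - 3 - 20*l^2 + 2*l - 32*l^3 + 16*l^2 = -32*l^3 - 4*l^2 + 6*l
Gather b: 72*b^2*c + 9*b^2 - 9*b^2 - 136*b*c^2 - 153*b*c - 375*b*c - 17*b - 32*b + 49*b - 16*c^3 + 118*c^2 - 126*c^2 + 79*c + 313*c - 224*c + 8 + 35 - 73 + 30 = 72*b^2*c + b*(-136*c^2 - 528*c) - 16*c^3 - 8*c^2 + 168*c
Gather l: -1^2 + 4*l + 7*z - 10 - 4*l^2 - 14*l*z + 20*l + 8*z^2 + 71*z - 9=-4*l^2 + l*(24 - 14*z) + 8*z^2 + 78*z - 20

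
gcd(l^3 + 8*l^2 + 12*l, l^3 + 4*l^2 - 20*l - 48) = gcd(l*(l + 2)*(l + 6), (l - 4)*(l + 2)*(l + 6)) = l^2 + 8*l + 12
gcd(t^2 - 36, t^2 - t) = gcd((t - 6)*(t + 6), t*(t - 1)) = 1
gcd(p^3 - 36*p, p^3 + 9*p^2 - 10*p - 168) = p + 6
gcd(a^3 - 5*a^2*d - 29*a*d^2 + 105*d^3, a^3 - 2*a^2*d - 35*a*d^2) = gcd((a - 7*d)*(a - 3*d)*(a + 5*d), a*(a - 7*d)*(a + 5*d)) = a^2 - 2*a*d - 35*d^2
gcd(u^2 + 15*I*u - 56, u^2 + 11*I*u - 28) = u + 7*I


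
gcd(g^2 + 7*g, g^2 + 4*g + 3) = 1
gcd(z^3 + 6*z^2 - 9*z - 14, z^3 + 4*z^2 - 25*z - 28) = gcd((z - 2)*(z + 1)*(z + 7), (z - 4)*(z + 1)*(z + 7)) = z^2 + 8*z + 7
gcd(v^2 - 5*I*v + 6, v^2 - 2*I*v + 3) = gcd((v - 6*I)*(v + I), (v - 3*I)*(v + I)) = v + I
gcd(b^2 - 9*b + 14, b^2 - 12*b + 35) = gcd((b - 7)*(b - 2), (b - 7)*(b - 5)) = b - 7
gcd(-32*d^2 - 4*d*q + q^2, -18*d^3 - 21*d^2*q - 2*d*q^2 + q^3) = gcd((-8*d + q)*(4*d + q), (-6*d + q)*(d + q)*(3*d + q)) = 1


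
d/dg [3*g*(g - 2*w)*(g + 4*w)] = 9*g^2 + 12*g*w - 24*w^2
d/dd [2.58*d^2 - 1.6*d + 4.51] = 5.16*d - 1.6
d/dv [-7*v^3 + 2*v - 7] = 2 - 21*v^2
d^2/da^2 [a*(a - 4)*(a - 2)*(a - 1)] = 12*a^2 - 42*a + 28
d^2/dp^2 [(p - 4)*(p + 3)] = 2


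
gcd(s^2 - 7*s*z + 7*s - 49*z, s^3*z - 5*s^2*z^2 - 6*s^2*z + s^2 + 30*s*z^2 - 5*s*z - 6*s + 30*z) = 1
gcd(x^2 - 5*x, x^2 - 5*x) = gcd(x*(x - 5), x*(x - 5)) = x^2 - 5*x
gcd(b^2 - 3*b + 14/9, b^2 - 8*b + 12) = 1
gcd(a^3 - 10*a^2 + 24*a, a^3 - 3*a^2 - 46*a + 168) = a^2 - 10*a + 24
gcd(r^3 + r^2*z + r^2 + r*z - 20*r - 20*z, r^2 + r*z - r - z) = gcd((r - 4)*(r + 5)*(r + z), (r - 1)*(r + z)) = r + z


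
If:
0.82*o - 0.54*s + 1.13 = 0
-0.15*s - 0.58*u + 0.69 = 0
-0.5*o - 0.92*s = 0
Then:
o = -1.01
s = 0.55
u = 1.05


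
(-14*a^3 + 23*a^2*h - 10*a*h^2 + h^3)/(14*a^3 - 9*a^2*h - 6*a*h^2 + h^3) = (-2*a + h)/(2*a + h)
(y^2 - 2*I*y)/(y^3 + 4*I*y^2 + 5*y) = (y - 2*I)/(y^2 + 4*I*y + 5)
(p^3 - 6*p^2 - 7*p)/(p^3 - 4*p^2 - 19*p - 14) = p/(p + 2)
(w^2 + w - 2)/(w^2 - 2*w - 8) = (w - 1)/(w - 4)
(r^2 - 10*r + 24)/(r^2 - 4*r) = (r - 6)/r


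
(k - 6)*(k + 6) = k^2 - 36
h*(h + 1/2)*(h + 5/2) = h^3 + 3*h^2 + 5*h/4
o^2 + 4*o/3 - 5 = (o - 5/3)*(o + 3)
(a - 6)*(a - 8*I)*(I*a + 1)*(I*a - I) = -a^4 + 7*a^3 + 9*I*a^3 + 2*a^2 - 63*I*a^2 - 56*a + 54*I*a + 48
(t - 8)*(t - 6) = t^2 - 14*t + 48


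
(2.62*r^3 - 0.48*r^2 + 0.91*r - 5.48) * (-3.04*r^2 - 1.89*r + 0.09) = -7.9648*r^5 - 3.4926*r^4 - 1.6234*r^3 + 14.8961*r^2 + 10.4391*r - 0.4932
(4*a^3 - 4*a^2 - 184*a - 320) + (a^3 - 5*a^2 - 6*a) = 5*a^3 - 9*a^2 - 190*a - 320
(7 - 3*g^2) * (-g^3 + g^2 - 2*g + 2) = 3*g^5 - 3*g^4 - g^3 + g^2 - 14*g + 14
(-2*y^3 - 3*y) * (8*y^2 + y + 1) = -16*y^5 - 2*y^4 - 26*y^3 - 3*y^2 - 3*y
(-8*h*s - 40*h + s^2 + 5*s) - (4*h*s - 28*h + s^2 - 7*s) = -12*h*s - 12*h + 12*s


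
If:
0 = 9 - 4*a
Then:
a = 9/4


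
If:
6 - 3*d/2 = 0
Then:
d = 4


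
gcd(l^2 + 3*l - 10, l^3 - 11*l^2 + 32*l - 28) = l - 2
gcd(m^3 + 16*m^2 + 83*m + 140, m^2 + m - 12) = m + 4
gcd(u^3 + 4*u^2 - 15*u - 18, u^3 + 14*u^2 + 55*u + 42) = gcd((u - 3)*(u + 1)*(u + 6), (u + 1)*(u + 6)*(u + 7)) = u^2 + 7*u + 6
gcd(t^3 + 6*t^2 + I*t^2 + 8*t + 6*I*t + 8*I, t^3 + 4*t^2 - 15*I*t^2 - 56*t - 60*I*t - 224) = t + 4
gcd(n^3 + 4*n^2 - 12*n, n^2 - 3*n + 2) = n - 2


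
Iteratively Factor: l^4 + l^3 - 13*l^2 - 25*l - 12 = (l + 3)*(l^3 - 2*l^2 - 7*l - 4) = (l + 1)*(l + 3)*(l^2 - 3*l - 4) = (l - 4)*(l + 1)*(l + 3)*(l + 1)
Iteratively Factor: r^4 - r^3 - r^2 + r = (r - 1)*(r^3 - r) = r*(r - 1)*(r^2 - 1) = r*(r - 1)^2*(r + 1)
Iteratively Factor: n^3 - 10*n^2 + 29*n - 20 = (n - 4)*(n^2 - 6*n + 5) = (n - 5)*(n - 4)*(n - 1)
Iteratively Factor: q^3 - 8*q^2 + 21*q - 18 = (q - 3)*(q^2 - 5*q + 6) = (q - 3)^2*(q - 2)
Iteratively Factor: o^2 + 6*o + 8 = (o + 2)*(o + 4)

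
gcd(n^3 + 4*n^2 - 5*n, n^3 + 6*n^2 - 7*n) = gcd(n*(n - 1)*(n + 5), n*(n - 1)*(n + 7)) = n^2 - n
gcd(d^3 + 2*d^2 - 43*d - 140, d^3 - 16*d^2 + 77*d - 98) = d - 7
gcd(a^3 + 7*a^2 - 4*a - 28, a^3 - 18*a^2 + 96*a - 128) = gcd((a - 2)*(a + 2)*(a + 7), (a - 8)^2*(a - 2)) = a - 2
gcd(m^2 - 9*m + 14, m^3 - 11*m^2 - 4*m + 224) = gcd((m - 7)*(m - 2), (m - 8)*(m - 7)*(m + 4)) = m - 7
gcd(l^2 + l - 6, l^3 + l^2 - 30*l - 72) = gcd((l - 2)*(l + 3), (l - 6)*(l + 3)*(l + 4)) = l + 3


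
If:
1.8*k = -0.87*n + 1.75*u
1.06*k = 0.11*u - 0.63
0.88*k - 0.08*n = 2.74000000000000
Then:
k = -7.25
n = -113.98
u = -64.12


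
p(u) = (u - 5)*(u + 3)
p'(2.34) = 2.68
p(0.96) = -16.00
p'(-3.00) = -8.00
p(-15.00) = 240.00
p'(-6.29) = -14.58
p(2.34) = -14.20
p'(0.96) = -0.08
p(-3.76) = 6.66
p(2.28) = -14.36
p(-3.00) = 0.00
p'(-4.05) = -10.10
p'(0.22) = -1.56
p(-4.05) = 9.50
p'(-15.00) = -32.00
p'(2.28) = 2.56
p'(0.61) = -0.78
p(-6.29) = 37.14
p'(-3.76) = -9.52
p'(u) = 2*u - 2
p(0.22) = -15.39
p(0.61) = -15.85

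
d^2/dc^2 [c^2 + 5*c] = 2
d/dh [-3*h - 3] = -3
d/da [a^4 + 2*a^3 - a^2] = 2*a*(2*a^2 + 3*a - 1)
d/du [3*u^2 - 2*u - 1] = 6*u - 2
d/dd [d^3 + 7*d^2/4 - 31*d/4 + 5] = 3*d^2 + 7*d/2 - 31/4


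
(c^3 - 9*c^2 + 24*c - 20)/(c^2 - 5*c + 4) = (c^3 - 9*c^2 + 24*c - 20)/(c^2 - 5*c + 4)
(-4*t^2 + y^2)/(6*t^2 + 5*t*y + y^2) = (-2*t + y)/(3*t + y)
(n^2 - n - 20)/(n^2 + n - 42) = (n^2 - n - 20)/(n^2 + n - 42)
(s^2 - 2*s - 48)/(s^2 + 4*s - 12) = (s - 8)/(s - 2)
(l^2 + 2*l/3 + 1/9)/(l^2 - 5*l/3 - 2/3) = (l + 1/3)/(l - 2)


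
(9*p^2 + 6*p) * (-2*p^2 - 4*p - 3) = -18*p^4 - 48*p^3 - 51*p^2 - 18*p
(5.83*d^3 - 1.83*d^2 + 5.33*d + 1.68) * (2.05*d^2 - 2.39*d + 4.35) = 11.9515*d^5 - 17.6852*d^4 + 40.6607*d^3 - 17.2552*d^2 + 19.1703*d + 7.308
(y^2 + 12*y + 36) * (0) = 0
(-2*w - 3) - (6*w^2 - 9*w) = -6*w^2 + 7*w - 3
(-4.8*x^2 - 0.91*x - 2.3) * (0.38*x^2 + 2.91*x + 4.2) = -1.824*x^4 - 14.3138*x^3 - 23.6821*x^2 - 10.515*x - 9.66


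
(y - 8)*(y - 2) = y^2 - 10*y + 16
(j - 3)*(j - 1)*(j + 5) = j^3 + j^2 - 17*j + 15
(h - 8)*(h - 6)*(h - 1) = h^3 - 15*h^2 + 62*h - 48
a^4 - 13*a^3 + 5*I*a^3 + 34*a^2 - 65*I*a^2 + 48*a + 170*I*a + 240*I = (a - 8)*(a - 6)*(a + 1)*(a + 5*I)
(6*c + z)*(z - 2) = 6*c*z - 12*c + z^2 - 2*z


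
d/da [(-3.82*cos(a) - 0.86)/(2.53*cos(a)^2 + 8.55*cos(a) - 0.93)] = (9.66459999999999*sin(a)^2 - 4.3516*cos(a) - 20.5702)*sin(a)/(2.53*cos(a)^2 + 8.55*cos(a) - 0.93)^2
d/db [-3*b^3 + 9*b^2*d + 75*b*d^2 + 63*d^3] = -9*b^2 + 18*b*d + 75*d^2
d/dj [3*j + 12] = 3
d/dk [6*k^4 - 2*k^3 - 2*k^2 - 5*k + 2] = 24*k^3 - 6*k^2 - 4*k - 5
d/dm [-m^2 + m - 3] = 1 - 2*m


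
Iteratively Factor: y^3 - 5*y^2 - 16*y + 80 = (y - 5)*(y^2 - 16) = (y - 5)*(y + 4)*(y - 4)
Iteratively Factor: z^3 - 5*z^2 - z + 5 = (z + 1)*(z^2 - 6*z + 5) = (z - 5)*(z + 1)*(z - 1)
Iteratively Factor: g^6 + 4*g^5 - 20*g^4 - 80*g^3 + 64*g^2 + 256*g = (g + 2)*(g^5 + 2*g^4 - 24*g^3 - 32*g^2 + 128*g) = (g + 2)*(g + 4)*(g^4 - 2*g^3 - 16*g^2 + 32*g) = (g + 2)*(g + 4)^2*(g^3 - 6*g^2 + 8*g) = g*(g + 2)*(g + 4)^2*(g^2 - 6*g + 8) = g*(g - 4)*(g + 2)*(g + 4)^2*(g - 2)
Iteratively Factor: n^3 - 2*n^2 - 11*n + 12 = (n - 1)*(n^2 - n - 12) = (n - 1)*(n + 3)*(n - 4)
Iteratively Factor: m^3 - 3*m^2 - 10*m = (m + 2)*(m^2 - 5*m) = m*(m + 2)*(m - 5)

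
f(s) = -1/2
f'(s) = 0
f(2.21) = -0.50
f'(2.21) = 0.00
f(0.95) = -0.50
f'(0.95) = 0.00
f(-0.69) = -0.50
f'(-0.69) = 0.00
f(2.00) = -0.50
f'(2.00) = 0.00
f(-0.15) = -0.50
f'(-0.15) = 0.00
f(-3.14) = -0.50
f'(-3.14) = 0.00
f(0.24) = -0.50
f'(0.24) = 0.00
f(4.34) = -0.50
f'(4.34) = 0.00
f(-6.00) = -0.50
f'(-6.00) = 0.00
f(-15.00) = -0.50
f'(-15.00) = 0.00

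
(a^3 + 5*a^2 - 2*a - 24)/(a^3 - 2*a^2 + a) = (a^3 + 5*a^2 - 2*a - 24)/(a*(a^2 - 2*a + 1))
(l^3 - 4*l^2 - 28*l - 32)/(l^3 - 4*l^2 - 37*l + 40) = (l^2 + 4*l + 4)/(l^2 + 4*l - 5)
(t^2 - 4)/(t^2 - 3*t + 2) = (t + 2)/(t - 1)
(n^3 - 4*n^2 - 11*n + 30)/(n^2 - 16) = (n^3 - 4*n^2 - 11*n + 30)/(n^2 - 16)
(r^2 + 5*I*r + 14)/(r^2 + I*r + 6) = (r + 7*I)/(r + 3*I)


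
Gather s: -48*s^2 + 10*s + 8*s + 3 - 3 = -48*s^2 + 18*s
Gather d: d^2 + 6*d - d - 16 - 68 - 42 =d^2 + 5*d - 126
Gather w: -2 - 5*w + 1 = -5*w - 1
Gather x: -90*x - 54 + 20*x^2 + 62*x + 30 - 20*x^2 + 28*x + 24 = 0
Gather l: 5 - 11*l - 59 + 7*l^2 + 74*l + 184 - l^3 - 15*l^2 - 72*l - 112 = -l^3 - 8*l^2 - 9*l + 18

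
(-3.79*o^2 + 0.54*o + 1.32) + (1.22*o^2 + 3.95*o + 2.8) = -2.57*o^2 + 4.49*o + 4.12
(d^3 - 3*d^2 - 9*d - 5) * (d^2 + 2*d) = d^5 - d^4 - 15*d^3 - 23*d^2 - 10*d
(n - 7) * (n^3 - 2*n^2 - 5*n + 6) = n^4 - 9*n^3 + 9*n^2 + 41*n - 42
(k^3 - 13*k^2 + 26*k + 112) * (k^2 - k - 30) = k^5 - 14*k^4 + 9*k^3 + 476*k^2 - 892*k - 3360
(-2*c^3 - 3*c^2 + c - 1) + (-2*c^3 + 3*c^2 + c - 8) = -4*c^3 + 2*c - 9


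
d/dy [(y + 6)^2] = 2*y + 12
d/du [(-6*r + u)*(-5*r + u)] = -11*r + 2*u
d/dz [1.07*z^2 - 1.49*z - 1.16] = 2.14*z - 1.49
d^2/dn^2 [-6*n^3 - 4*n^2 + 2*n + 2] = -36*n - 8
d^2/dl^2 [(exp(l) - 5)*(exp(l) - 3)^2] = (9*exp(2*l) - 44*exp(l) + 39)*exp(l)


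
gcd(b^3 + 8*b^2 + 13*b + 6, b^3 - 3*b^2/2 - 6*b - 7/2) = b^2 + 2*b + 1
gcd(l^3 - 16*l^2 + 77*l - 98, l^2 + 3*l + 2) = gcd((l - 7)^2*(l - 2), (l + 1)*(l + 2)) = 1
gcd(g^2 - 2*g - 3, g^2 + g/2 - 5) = 1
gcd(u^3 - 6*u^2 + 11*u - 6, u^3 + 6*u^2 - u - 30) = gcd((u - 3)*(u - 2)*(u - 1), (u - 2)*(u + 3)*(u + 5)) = u - 2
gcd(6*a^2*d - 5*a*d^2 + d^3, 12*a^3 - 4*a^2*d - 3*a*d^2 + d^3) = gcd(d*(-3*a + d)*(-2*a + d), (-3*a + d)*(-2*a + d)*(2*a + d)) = 6*a^2 - 5*a*d + d^2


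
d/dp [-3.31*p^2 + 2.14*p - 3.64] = 2.14 - 6.62*p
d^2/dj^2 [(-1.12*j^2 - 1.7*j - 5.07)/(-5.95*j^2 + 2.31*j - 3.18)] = (151.15618*j^3 + 949.79493*j^2 - 611.10189*j - 90.12339)/(210.644875*j^6 - 245.339325*j^5 + 432.989235*j^4 - 274.571451*j^3 + 231.412734*j^2 - 70.078932*j + 32.157432)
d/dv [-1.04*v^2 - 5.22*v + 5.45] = -2.08*v - 5.22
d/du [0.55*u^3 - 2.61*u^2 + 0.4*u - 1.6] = 1.65*u^2 - 5.22*u + 0.4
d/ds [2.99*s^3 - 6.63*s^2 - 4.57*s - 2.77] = 8.97*s^2 - 13.26*s - 4.57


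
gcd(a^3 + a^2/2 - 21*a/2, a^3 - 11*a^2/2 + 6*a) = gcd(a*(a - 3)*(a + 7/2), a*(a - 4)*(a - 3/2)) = a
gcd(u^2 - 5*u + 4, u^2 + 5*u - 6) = u - 1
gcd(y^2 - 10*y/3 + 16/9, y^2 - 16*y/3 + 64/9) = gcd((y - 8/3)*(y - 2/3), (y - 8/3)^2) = y - 8/3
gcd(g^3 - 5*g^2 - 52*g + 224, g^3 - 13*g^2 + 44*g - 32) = g^2 - 12*g + 32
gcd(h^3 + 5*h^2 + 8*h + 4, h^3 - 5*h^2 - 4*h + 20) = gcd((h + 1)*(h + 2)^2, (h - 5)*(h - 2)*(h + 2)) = h + 2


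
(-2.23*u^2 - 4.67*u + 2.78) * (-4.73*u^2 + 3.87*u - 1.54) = 10.5479*u^4 + 13.459*u^3 - 27.7881*u^2 + 17.9504*u - 4.2812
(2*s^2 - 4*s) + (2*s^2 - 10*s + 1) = 4*s^2 - 14*s + 1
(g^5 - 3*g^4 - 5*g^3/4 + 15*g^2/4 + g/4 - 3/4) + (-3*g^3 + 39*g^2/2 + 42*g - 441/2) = g^5 - 3*g^4 - 17*g^3/4 + 93*g^2/4 + 169*g/4 - 885/4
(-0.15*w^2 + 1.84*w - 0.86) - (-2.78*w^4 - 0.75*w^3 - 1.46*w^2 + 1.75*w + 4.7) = 2.78*w^4 + 0.75*w^3 + 1.31*w^2 + 0.0900000000000001*w - 5.56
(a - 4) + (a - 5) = 2*a - 9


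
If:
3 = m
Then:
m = 3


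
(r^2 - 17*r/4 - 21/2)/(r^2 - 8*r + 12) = (r + 7/4)/(r - 2)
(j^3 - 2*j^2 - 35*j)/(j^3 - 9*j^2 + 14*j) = (j + 5)/(j - 2)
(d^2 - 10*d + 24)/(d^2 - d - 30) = (d - 4)/(d + 5)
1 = 1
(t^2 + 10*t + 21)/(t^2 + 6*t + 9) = (t + 7)/(t + 3)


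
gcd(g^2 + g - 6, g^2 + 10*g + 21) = g + 3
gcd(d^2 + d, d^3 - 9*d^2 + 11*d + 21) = d + 1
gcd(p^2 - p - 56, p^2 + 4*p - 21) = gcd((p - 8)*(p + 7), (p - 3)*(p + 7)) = p + 7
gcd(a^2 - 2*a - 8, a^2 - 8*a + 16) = a - 4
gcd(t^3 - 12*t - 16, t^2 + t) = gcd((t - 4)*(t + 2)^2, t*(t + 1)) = 1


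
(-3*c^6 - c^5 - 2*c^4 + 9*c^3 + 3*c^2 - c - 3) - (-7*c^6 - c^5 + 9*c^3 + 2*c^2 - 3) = 4*c^6 - 2*c^4 + c^2 - c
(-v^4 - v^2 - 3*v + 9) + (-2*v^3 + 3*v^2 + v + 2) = -v^4 - 2*v^3 + 2*v^2 - 2*v + 11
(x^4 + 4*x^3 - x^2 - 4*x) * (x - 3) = x^5 + x^4 - 13*x^3 - x^2 + 12*x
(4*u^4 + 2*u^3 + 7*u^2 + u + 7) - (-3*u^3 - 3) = 4*u^4 + 5*u^3 + 7*u^2 + u + 10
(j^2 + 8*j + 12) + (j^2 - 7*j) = 2*j^2 + j + 12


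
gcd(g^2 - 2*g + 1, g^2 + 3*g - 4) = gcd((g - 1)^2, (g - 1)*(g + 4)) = g - 1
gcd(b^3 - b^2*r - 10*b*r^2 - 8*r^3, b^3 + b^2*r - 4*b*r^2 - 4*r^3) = b^2 + 3*b*r + 2*r^2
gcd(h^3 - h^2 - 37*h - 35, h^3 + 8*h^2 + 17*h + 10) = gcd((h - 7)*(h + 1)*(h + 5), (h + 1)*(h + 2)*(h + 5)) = h^2 + 6*h + 5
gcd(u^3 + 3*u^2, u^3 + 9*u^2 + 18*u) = u^2 + 3*u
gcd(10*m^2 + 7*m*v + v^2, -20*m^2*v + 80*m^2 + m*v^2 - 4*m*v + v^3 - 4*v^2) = 5*m + v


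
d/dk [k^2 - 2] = 2*k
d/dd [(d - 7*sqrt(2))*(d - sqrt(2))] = 2*d - 8*sqrt(2)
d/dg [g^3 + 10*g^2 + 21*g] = 3*g^2 + 20*g + 21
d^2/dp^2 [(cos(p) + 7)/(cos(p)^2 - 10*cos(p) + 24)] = (-9*(1 - cos(2*p))^2*cos(p)/4 - 19*(1 - cos(2*p))^2/2 - 5105*cos(p)/2 - 151*cos(2*p) + 87*cos(3*p) + cos(5*p)/2 + 1431)/((cos(p) - 6)^3*(cos(p) - 4)^3)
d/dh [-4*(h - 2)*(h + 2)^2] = 4*(2 - 3*h)*(h + 2)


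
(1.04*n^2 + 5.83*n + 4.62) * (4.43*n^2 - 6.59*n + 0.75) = 4.6072*n^4 + 18.9733*n^3 - 17.1731*n^2 - 26.0733*n + 3.465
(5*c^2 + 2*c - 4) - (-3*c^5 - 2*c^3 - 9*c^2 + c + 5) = 3*c^5 + 2*c^3 + 14*c^2 + c - 9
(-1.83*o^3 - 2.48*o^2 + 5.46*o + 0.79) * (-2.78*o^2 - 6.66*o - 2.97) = 5.0874*o^5 + 19.0822*o^4 + 6.7731*o^3 - 31.1942*o^2 - 21.4776*o - 2.3463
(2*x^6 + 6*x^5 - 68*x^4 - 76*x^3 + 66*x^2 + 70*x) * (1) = 2*x^6 + 6*x^5 - 68*x^4 - 76*x^3 + 66*x^2 + 70*x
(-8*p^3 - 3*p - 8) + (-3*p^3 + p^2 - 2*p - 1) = -11*p^3 + p^2 - 5*p - 9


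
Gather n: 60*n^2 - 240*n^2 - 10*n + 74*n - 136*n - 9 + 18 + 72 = -180*n^2 - 72*n + 81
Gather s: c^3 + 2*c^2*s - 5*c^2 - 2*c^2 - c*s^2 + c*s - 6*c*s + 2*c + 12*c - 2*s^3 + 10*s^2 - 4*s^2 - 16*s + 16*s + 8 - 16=c^3 - 7*c^2 + 14*c - 2*s^3 + s^2*(6 - c) + s*(2*c^2 - 5*c) - 8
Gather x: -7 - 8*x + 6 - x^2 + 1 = -x^2 - 8*x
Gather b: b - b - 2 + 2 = 0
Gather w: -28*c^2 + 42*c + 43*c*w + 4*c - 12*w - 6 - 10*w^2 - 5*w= -28*c^2 + 46*c - 10*w^2 + w*(43*c - 17) - 6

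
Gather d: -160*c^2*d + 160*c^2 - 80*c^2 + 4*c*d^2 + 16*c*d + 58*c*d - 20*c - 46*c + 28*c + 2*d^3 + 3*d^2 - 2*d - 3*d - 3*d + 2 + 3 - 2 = 80*c^2 - 38*c + 2*d^3 + d^2*(4*c + 3) + d*(-160*c^2 + 74*c - 8) + 3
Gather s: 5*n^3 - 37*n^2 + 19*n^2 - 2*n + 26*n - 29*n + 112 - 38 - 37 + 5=5*n^3 - 18*n^2 - 5*n + 42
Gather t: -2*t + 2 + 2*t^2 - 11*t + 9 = 2*t^2 - 13*t + 11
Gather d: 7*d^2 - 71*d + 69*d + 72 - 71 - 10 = 7*d^2 - 2*d - 9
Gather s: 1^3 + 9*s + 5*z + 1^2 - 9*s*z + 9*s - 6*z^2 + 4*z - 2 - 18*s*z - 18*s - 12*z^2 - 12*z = -27*s*z - 18*z^2 - 3*z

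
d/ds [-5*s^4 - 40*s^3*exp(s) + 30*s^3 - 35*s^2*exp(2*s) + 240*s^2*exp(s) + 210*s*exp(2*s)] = -40*s^3*exp(s) - 20*s^3 - 70*s^2*exp(2*s) + 120*s^2*exp(s) + 90*s^2 + 350*s*exp(2*s) + 480*s*exp(s) + 210*exp(2*s)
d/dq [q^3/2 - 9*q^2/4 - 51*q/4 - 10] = 3*q^2/2 - 9*q/2 - 51/4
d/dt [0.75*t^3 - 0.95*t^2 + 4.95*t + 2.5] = 2.25*t^2 - 1.9*t + 4.95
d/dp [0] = 0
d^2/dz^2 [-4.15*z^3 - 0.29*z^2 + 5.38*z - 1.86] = -24.9*z - 0.58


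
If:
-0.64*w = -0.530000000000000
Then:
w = 0.83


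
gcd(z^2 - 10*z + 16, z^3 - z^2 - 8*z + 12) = z - 2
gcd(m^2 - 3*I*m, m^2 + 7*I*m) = m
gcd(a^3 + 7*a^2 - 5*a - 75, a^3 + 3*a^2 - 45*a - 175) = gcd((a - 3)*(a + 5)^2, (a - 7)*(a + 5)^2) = a^2 + 10*a + 25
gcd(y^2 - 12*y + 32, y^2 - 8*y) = y - 8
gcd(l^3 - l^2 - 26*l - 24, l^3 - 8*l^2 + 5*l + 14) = l + 1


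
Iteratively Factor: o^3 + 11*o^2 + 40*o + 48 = (o + 4)*(o^2 + 7*o + 12) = (o + 4)^2*(o + 3)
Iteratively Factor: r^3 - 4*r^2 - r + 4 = (r - 4)*(r^2 - 1) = (r - 4)*(r - 1)*(r + 1)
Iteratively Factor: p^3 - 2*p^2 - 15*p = (p + 3)*(p^2 - 5*p) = (p - 5)*(p + 3)*(p)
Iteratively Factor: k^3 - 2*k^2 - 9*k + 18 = (k - 3)*(k^2 + k - 6) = (k - 3)*(k - 2)*(k + 3)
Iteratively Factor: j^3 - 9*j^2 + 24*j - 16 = (j - 4)*(j^2 - 5*j + 4) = (j - 4)*(j - 1)*(j - 4)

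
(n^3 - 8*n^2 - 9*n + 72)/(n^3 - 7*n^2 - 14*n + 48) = (n - 3)/(n - 2)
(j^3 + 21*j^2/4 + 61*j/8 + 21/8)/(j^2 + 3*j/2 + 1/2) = (4*j^2 + 19*j + 21)/(4*(j + 1))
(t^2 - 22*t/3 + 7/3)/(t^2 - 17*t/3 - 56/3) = (-3*t^2 + 22*t - 7)/(-3*t^2 + 17*t + 56)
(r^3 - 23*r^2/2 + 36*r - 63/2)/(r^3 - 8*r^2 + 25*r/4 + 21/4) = 2*(r - 3)/(2*r + 1)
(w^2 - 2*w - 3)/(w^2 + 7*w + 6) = (w - 3)/(w + 6)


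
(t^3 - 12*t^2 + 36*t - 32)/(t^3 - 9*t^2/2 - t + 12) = 2*(t^2 - 10*t + 16)/(2*t^2 - 5*t - 12)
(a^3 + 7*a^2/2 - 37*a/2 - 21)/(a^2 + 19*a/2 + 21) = (2*a^2 - 5*a - 7)/(2*a + 7)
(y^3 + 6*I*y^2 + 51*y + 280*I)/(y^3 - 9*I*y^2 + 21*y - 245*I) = (y + 8*I)/(y - 7*I)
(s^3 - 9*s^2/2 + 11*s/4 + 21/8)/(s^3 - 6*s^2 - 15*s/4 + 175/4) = (4*s^2 - 4*s - 3)/(2*(2*s^2 - 5*s - 25))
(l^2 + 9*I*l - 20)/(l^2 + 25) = (l + 4*I)/(l - 5*I)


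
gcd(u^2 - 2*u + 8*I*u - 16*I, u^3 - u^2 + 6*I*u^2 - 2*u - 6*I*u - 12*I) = u - 2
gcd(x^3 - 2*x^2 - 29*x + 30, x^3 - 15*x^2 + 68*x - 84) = x - 6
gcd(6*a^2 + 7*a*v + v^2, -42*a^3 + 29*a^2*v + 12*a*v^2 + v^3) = 6*a + v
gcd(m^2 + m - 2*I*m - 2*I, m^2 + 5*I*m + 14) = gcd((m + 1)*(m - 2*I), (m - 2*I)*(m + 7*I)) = m - 2*I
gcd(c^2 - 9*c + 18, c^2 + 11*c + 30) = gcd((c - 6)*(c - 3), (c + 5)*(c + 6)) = 1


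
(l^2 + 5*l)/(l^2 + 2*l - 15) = l/(l - 3)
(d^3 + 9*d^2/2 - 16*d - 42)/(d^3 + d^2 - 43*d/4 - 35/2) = 2*(d + 6)/(2*d + 5)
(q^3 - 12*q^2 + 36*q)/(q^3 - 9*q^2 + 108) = q/(q + 3)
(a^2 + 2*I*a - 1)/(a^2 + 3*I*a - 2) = (a + I)/(a + 2*I)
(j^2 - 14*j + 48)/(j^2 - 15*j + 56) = (j - 6)/(j - 7)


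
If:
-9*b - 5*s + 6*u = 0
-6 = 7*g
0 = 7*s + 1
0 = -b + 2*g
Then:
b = -12/7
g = -6/7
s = -1/7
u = -113/42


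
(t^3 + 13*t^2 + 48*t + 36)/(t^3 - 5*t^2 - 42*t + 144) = (t^2 + 7*t + 6)/(t^2 - 11*t + 24)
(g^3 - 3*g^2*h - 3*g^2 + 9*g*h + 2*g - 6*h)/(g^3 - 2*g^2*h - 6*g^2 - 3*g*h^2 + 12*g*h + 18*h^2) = (g^2 - 3*g + 2)/(g^2 + g*h - 6*g - 6*h)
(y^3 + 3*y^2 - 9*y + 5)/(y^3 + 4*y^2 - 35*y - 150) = (y^2 - 2*y + 1)/(y^2 - y - 30)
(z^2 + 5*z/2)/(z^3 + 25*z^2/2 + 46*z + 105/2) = z/(z^2 + 10*z + 21)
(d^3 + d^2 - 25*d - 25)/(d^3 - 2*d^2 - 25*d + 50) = (d + 1)/(d - 2)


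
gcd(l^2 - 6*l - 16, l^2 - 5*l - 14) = l + 2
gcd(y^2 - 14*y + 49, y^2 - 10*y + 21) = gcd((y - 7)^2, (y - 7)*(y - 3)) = y - 7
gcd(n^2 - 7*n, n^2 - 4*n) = n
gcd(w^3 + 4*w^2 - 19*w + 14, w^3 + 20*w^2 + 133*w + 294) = w + 7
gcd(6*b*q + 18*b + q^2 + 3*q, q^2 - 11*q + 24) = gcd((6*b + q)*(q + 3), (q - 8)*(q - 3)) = 1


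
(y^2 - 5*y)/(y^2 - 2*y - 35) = y*(5 - y)/(-y^2 + 2*y + 35)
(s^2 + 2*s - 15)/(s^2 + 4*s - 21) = (s + 5)/(s + 7)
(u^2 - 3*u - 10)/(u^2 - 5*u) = (u + 2)/u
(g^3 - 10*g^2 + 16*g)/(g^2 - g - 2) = g*(g - 8)/(g + 1)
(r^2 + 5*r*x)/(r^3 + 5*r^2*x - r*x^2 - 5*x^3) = r/(r^2 - x^2)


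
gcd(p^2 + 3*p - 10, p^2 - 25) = p + 5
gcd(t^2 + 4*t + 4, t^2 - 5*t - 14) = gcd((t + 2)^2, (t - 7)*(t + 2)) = t + 2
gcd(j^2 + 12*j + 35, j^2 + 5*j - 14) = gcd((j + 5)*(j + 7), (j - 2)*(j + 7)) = j + 7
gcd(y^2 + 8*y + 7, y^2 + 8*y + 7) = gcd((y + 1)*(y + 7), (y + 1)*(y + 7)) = y^2 + 8*y + 7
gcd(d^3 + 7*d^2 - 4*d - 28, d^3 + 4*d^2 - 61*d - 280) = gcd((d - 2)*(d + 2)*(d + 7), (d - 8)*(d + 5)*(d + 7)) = d + 7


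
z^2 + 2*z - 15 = (z - 3)*(z + 5)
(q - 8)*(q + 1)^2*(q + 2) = q^4 - 4*q^3 - 27*q^2 - 38*q - 16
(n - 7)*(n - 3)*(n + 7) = n^3 - 3*n^2 - 49*n + 147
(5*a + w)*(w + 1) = 5*a*w + 5*a + w^2 + w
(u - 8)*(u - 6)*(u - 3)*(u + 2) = u^4 - 15*u^3 + 56*u^2 + 36*u - 288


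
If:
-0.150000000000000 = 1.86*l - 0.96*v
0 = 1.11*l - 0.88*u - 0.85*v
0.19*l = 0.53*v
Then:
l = -0.10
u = -0.09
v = -0.04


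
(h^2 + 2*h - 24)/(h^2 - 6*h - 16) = (-h^2 - 2*h + 24)/(-h^2 + 6*h + 16)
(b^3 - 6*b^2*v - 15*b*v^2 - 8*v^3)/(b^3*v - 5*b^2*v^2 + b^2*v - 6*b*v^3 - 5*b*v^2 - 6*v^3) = (-b^2 + 7*b*v + 8*v^2)/(v*(-b^2 + 6*b*v - b + 6*v))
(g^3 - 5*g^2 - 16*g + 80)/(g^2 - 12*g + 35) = (g^2 - 16)/(g - 7)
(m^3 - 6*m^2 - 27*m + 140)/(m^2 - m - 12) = (m^2 - 2*m - 35)/(m + 3)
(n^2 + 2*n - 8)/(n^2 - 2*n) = (n + 4)/n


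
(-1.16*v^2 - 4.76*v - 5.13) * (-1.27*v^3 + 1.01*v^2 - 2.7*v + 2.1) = 1.4732*v^5 + 4.8736*v^4 + 4.8395*v^3 + 5.2347*v^2 + 3.855*v - 10.773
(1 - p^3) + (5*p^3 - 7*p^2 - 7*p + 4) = 4*p^3 - 7*p^2 - 7*p + 5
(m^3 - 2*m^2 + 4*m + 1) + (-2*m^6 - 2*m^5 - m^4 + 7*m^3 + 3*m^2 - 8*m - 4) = -2*m^6 - 2*m^5 - m^4 + 8*m^3 + m^2 - 4*m - 3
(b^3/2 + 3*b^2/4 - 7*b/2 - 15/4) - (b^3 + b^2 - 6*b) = -b^3/2 - b^2/4 + 5*b/2 - 15/4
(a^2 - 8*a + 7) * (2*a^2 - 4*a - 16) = 2*a^4 - 20*a^3 + 30*a^2 + 100*a - 112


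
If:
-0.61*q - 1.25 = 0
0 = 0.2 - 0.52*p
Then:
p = 0.38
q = -2.05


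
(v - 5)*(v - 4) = v^2 - 9*v + 20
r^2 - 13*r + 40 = (r - 8)*(r - 5)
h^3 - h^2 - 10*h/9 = h*(h - 5/3)*(h + 2/3)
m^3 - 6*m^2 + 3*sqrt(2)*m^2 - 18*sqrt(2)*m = m*(m - 6)*(m + 3*sqrt(2))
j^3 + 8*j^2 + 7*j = j*(j + 1)*(j + 7)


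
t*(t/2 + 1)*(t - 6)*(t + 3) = t^4/2 - t^3/2 - 12*t^2 - 18*t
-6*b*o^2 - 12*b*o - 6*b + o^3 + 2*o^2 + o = (-6*b + o)*(o + 1)^2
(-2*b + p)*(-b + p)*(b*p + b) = 2*b^3*p + 2*b^3 - 3*b^2*p^2 - 3*b^2*p + b*p^3 + b*p^2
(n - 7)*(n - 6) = n^2 - 13*n + 42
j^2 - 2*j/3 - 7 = (j - 3)*(j + 7/3)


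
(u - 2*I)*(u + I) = u^2 - I*u + 2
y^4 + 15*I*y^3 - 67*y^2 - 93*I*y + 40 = (y + I)^2*(y + 5*I)*(y + 8*I)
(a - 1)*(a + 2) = a^2 + a - 2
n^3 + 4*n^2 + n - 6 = (n - 1)*(n + 2)*(n + 3)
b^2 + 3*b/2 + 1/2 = (b + 1/2)*(b + 1)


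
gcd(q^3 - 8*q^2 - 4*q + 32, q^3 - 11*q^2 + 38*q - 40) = q - 2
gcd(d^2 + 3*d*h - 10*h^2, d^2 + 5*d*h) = d + 5*h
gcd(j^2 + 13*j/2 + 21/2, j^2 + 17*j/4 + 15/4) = j + 3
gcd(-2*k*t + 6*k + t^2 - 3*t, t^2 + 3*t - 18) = t - 3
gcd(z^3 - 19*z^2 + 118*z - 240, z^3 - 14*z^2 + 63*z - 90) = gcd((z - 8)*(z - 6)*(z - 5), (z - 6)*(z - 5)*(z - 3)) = z^2 - 11*z + 30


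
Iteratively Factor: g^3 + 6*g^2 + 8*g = (g + 2)*(g^2 + 4*g) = (g + 2)*(g + 4)*(g)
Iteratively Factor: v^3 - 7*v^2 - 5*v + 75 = (v + 3)*(v^2 - 10*v + 25) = (v - 5)*(v + 3)*(v - 5)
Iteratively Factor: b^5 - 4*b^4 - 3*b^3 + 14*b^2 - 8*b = (b + 2)*(b^4 - 6*b^3 + 9*b^2 - 4*b) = (b - 1)*(b + 2)*(b^3 - 5*b^2 + 4*b) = (b - 4)*(b - 1)*(b + 2)*(b^2 - b) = (b - 4)*(b - 1)^2*(b + 2)*(b)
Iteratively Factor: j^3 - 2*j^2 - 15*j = (j - 5)*(j^2 + 3*j) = (j - 5)*(j + 3)*(j)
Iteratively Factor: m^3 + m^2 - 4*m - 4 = (m - 2)*(m^2 + 3*m + 2) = (m - 2)*(m + 1)*(m + 2)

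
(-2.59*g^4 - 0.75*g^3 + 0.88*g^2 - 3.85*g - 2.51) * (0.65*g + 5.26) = -1.6835*g^5 - 14.1109*g^4 - 3.373*g^3 + 2.1263*g^2 - 21.8825*g - 13.2026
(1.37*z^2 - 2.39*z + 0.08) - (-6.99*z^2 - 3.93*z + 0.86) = 8.36*z^2 + 1.54*z - 0.78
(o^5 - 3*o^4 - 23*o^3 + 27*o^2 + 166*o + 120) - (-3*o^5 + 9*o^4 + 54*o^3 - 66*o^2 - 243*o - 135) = 4*o^5 - 12*o^4 - 77*o^3 + 93*o^2 + 409*o + 255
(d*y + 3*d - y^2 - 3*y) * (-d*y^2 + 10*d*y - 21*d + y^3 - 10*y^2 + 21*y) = -d^2*y^3 + 7*d^2*y^2 + 9*d^2*y - 63*d^2 + 2*d*y^4 - 14*d*y^3 - 18*d*y^2 + 126*d*y - y^5 + 7*y^4 + 9*y^3 - 63*y^2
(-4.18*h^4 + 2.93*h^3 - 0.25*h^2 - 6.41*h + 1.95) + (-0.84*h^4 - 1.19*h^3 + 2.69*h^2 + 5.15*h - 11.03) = -5.02*h^4 + 1.74*h^3 + 2.44*h^2 - 1.26*h - 9.08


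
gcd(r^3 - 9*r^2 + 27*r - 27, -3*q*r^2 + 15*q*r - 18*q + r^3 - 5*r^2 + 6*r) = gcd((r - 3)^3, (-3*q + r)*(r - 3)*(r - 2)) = r - 3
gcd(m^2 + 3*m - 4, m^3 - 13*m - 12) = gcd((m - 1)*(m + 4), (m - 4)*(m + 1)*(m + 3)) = 1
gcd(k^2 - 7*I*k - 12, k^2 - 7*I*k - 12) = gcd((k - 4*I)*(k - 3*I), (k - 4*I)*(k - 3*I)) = k^2 - 7*I*k - 12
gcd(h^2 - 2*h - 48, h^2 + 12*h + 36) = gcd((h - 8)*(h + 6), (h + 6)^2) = h + 6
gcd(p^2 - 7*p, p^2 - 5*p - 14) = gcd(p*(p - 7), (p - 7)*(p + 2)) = p - 7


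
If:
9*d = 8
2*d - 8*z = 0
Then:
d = 8/9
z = 2/9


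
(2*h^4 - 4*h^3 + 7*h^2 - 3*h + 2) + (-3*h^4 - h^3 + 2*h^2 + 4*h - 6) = -h^4 - 5*h^3 + 9*h^2 + h - 4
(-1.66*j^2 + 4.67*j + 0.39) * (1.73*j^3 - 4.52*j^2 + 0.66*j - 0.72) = -2.8718*j^5 + 15.5823*j^4 - 21.5293*j^3 + 2.5146*j^2 - 3.105*j - 0.2808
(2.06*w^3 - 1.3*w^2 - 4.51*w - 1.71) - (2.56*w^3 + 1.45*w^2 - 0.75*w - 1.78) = -0.5*w^3 - 2.75*w^2 - 3.76*w + 0.0700000000000001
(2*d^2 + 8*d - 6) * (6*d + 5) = 12*d^3 + 58*d^2 + 4*d - 30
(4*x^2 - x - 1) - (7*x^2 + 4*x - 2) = -3*x^2 - 5*x + 1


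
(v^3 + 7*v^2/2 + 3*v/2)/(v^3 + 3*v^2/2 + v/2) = (v + 3)/(v + 1)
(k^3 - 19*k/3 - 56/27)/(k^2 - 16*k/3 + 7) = (27*k^3 - 171*k - 56)/(9*(3*k^2 - 16*k + 21))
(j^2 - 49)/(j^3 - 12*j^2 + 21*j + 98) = (j + 7)/(j^2 - 5*j - 14)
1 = 1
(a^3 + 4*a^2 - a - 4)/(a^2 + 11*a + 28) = (a^2 - 1)/(a + 7)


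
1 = 1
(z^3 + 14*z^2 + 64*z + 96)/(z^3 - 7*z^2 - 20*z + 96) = (z^2 + 10*z + 24)/(z^2 - 11*z + 24)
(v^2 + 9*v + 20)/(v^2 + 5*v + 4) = (v + 5)/(v + 1)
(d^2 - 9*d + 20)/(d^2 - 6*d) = (d^2 - 9*d + 20)/(d*(d - 6))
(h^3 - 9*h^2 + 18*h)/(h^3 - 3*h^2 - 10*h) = (-h^2 + 9*h - 18)/(-h^2 + 3*h + 10)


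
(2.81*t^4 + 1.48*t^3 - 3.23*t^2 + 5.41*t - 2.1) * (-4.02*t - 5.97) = -11.2962*t^5 - 22.7253*t^4 + 4.149*t^3 - 2.4651*t^2 - 23.8557*t + 12.537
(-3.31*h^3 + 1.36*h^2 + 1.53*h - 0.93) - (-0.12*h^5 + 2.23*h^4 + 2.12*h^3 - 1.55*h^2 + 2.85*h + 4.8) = 0.12*h^5 - 2.23*h^4 - 5.43*h^3 + 2.91*h^2 - 1.32*h - 5.73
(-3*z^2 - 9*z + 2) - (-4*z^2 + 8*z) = z^2 - 17*z + 2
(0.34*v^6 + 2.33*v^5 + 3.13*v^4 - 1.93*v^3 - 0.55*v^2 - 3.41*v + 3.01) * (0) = 0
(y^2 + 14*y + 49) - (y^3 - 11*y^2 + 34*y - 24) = -y^3 + 12*y^2 - 20*y + 73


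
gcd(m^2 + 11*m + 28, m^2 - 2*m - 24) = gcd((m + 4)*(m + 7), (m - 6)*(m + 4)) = m + 4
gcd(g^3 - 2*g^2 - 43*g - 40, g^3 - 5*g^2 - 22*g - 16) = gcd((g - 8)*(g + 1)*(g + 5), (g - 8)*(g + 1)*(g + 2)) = g^2 - 7*g - 8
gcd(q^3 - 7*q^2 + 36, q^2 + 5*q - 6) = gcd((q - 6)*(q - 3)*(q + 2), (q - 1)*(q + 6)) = 1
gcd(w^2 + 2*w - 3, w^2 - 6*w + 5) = w - 1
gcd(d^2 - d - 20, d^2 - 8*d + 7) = 1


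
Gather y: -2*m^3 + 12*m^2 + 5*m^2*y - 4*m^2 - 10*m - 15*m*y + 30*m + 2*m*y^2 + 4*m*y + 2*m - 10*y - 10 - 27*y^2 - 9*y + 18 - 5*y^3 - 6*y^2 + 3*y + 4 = -2*m^3 + 8*m^2 + 22*m - 5*y^3 + y^2*(2*m - 33) + y*(5*m^2 - 11*m - 16) + 12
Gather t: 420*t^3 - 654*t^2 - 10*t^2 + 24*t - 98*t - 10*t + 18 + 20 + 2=420*t^3 - 664*t^2 - 84*t + 40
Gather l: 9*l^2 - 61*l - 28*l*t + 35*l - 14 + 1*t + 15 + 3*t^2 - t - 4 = 9*l^2 + l*(-28*t - 26) + 3*t^2 - 3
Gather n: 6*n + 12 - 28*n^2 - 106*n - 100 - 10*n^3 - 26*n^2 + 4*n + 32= -10*n^3 - 54*n^2 - 96*n - 56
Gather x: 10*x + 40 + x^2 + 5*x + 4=x^2 + 15*x + 44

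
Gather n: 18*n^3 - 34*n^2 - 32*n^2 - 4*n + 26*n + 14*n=18*n^3 - 66*n^2 + 36*n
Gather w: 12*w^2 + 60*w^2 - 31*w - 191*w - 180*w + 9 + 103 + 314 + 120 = 72*w^2 - 402*w + 546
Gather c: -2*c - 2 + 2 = -2*c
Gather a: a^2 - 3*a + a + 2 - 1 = a^2 - 2*a + 1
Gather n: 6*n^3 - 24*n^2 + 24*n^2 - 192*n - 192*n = 6*n^3 - 384*n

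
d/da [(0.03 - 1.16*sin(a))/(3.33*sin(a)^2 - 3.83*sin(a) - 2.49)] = (3.8628*sin(a)^2 - 0.1998*sin(a) + 3.0033)*cos(a)/(11.0889*sin(a)^4 - 25.5078*sin(a)^3 - 1.9145*sin(a)^2 + 19.0734*sin(a) + 6.2001)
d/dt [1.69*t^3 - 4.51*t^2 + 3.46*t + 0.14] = 5.07*t^2 - 9.02*t + 3.46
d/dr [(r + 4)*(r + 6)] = 2*r + 10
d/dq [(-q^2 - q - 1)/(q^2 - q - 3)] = 2*(q^2 + 4*q + 1)/(q^4 - 2*q^3 - 5*q^2 + 6*q + 9)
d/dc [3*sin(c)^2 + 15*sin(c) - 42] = 3*(2*sin(c) + 5)*cos(c)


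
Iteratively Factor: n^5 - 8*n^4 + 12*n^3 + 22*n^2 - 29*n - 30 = (n - 3)*(n^4 - 5*n^3 - 3*n^2 + 13*n + 10) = (n - 3)*(n + 1)*(n^3 - 6*n^2 + 3*n + 10) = (n - 3)*(n - 2)*(n + 1)*(n^2 - 4*n - 5) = (n - 3)*(n - 2)*(n + 1)^2*(n - 5)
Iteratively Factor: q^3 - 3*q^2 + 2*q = (q)*(q^2 - 3*q + 2) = q*(q - 2)*(q - 1)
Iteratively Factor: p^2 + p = (p + 1)*(p)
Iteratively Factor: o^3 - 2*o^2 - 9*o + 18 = (o + 3)*(o^2 - 5*o + 6) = (o - 2)*(o + 3)*(o - 3)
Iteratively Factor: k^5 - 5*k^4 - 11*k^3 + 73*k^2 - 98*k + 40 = (k - 1)*(k^4 - 4*k^3 - 15*k^2 + 58*k - 40) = (k - 5)*(k - 1)*(k^3 + k^2 - 10*k + 8) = (k - 5)*(k - 1)*(k + 4)*(k^2 - 3*k + 2) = (k - 5)*(k - 1)^2*(k + 4)*(k - 2)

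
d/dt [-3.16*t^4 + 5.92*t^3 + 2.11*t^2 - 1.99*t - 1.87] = -12.64*t^3 + 17.76*t^2 + 4.22*t - 1.99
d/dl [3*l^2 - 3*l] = 6*l - 3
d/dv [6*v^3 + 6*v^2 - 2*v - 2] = 18*v^2 + 12*v - 2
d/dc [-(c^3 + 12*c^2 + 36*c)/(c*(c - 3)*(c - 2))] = (17*c^2 + 60*c - 252)/(c^4 - 10*c^3 + 37*c^2 - 60*c + 36)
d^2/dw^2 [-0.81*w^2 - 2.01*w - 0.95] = -1.62000000000000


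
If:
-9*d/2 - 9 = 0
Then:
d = -2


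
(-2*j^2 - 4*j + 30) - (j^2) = -3*j^2 - 4*j + 30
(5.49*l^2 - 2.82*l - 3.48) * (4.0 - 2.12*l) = -11.6388*l^3 + 27.9384*l^2 - 3.9024*l - 13.92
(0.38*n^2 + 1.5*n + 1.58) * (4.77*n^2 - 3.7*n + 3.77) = 1.8126*n^4 + 5.749*n^3 + 3.4192*n^2 - 0.191000000000001*n + 5.9566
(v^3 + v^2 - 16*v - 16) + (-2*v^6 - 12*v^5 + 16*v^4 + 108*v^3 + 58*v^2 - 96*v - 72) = -2*v^6 - 12*v^5 + 16*v^4 + 109*v^3 + 59*v^2 - 112*v - 88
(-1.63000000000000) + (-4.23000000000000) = -5.86000000000000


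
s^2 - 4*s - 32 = (s - 8)*(s + 4)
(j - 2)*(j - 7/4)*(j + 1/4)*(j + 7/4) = j^4 - 7*j^3/4 - 57*j^2/16 + 343*j/64 + 49/32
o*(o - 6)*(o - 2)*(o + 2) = o^4 - 6*o^3 - 4*o^2 + 24*o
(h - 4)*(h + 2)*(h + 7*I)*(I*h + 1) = I*h^4 - 6*h^3 - 2*I*h^3 + 12*h^2 - I*h^2 + 48*h - 14*I*h - 56*I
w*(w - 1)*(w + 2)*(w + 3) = w^4 + 4*w^3 + w^2 - 6*w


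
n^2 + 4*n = n*(n + 4)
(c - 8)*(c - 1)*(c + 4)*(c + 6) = c^4 + c^3 - 58*c^2 - 136*c + 192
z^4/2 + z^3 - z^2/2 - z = z*(z/2 + 1/2)*(z - 1)*(z + 2)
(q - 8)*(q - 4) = q^2 - 12*q + 32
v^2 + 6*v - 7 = (v - 1)*(v + 7)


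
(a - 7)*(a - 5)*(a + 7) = a^3 - 5*a^2 - 49*a + 245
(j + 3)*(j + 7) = j^2 + 10*j + 21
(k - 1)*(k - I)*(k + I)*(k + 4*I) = k^4 - k^3 + 4*I*k^3 + k^2 - 4*I*k^2 - k + 4*I*k - 4*I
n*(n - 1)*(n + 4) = n^3 + 3*n^2 - 4*n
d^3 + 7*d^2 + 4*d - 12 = (d - 1)*(d + 2)*(d + 6)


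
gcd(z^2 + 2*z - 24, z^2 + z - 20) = z - 4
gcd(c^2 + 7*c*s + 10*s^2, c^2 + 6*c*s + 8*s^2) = c + 2*s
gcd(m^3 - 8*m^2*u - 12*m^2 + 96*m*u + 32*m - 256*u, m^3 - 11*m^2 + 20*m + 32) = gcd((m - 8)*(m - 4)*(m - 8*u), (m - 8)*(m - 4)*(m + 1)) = m^2 - 12*m + 32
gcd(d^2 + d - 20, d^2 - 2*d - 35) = d + 5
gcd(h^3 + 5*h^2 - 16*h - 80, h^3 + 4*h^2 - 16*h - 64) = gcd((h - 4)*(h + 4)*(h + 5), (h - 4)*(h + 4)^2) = h^2 - 16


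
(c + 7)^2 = c^2 + 14*c + 49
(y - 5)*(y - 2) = y^2 - 7*y + 10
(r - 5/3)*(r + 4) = r^2 + 7*r/3 - 20/3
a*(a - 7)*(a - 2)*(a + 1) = a^4 - 8*a^3 + 5*a^2 + 14*a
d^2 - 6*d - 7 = (d - 7)*(d + 1)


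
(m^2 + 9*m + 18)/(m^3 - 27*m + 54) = (m + 3)/(m^2 - 6*m + 9)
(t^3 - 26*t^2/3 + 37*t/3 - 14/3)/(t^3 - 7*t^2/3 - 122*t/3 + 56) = (3*t^2 - 5*t + 2)/(3*t^2 + 14*t - 24)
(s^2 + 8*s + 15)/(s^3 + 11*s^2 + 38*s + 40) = (s + 3)/(s^2 + 6*s + 8)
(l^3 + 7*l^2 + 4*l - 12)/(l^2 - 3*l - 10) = (l^2 + 5*l - 6)/(l - 5)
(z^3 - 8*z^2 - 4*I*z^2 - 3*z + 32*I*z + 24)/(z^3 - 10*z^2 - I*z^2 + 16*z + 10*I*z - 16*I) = (z - 3*I)/(z - 2)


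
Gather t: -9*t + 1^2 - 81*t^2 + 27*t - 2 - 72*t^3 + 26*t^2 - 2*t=-72*t^3 - 55*t^2 + 16*t - 1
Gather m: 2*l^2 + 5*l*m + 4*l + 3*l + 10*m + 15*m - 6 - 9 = 2*l^2 + 7*l + m*(5*l + 25) - 15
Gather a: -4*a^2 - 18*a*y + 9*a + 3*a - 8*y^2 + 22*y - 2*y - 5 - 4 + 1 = -4*a^2 + a*(12 - 18*y) - 8*y^2 + 20*y - 8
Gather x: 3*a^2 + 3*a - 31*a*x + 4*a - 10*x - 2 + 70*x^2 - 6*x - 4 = 3*a^2 + 7*a + 70*x^2 + x*(-31*a - 16) - 6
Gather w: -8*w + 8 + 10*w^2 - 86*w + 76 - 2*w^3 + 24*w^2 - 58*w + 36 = -2*w^3 + 34*w^2 - 152*w + 120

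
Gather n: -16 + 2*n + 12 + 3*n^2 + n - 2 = 3*n^2 + 3*n - 6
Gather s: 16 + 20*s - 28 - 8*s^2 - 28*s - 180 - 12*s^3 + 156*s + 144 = -12*s^3 - 8*s^2 + 148*s - 48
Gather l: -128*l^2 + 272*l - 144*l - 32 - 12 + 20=-128*l^2 + 128*l - 24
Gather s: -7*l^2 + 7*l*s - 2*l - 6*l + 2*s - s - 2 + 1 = -7*l^2 - 8*l + s*(7*l + 1) - 1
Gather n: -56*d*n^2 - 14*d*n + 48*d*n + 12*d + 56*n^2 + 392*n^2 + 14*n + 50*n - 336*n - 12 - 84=12*d + n^2*(448 - 56*d) + n*(34*d - 272) - 96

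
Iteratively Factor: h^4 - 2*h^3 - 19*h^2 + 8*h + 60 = (h - 5)*(h^3 + 3*h^2 - 4*h - 12) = (h - 5)*(h + 3)*(h^2 - 4) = (h - 5)*(h + 2)*(h + 3)*(h - 2)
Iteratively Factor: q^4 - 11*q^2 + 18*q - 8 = (q + 4)*(q^3 - 4*q^2 + 5*q - 2) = (q - 2)*(q + 4)*(q^2 - 2*q + 1) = (q - 2)*(q - 1)*(q + 4)*(q - 1)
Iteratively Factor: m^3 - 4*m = (m - 2)*(m^2 + 2*m) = m*(m - 2)*(m + 2)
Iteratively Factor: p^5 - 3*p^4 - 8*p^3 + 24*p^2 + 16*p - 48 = (p + 2)*(p^4 - 5*p^3 + 2*p^2 + 20*p - 24) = (p - 3)*(p + 2)*(p^3 - 2*p^2 - 4*p + 8) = (p - 3)*(p - 2)*(p + 2)*(p^2 - 4) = (p - 3)*(p - 2)*(p + 2)^2*(p - 2)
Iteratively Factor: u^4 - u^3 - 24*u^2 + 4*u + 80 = (u - 5)*(u^3 + 4*u^2 - 4*u - 16) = (u - 5)*(u + 2)*(u^2 + 2*u - 8) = (u - 5)*(u - 2)*(u + 2)*(u + 4)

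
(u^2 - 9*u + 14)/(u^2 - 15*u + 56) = (u - 2)/(u - 8)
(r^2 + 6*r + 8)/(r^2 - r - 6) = (r + 4)/(r - 3)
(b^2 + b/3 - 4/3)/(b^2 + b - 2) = (b + 4/3)/(b + 2)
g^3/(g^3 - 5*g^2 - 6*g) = g^2/(g^2 - 5*g - 6)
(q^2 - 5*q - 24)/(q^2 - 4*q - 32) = (q + 3)/(q + 4)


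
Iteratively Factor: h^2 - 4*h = (h - 4)*(h)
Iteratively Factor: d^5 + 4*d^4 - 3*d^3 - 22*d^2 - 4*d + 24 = (d - 1)*(d^4 + 5*d^3 + 2*d^2 - 20*d - 24) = (d - 1)*(d + 2)*(d^3 + 3*d^2 - 4*d - 12) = (d - 1)*(d + 2)^2*(d^2 + d - 6) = (d - 1)*(d + 2)^2*(d + 3)*(d - 2)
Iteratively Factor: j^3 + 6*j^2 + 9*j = (j + 3)*(j^2 + 3*j) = (j + 3)^2*(j)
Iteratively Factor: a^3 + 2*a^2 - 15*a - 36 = (a + 3)*(a^2 - a - 12) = (a - 4)*(a + 3)*(a + 3)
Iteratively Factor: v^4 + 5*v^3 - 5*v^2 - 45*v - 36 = (v - 3)*(v^3 + 8*v^2 + 19*v + 12) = (v - 3)*(v + 1)*(v^2 + 7*v + 12) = (v - 3)*(v + 1)*(v + 4)*(v + 3)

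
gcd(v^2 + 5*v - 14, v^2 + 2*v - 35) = v + 7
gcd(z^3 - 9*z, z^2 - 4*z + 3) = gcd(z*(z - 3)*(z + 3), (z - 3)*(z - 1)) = z - 3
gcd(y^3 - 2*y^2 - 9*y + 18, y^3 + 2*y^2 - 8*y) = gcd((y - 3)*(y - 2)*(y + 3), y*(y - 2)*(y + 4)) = y - 2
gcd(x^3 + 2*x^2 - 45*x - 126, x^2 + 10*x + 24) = x + 6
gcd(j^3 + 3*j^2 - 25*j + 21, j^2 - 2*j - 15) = 1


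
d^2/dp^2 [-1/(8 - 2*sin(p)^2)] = (-2*sin(p)^4 - 5*sin(p)^2 + 4)/(sin(p)^2 - 4)^3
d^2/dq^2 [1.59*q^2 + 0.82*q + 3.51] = 3.18000000000000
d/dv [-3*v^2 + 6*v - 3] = 6 - 6*v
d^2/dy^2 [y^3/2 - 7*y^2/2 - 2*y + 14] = 3*y - 7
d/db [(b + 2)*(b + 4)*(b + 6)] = 3*b^2 + 24*b + 44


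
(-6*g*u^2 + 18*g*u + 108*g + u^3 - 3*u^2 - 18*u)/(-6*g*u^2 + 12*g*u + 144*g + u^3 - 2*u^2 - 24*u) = (u + 3)/(u + 4)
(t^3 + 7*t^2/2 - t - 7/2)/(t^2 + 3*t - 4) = (2*t^2 + 9*t + 7)/(2*(t + 4))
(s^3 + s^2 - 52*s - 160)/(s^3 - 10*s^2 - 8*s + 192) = (s + 5)/(s - 6)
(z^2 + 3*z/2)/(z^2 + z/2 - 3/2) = z/(z - 1)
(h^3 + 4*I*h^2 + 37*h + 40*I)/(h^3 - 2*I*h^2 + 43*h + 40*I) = (h^2 + 3*I*h + 40)/(h^2 - 3*I*h + 40)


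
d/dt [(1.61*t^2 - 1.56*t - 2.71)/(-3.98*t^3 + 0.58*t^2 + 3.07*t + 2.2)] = (6.4078*t^4 - 12.4176*t^3 - 26.5099*t^2 + 10.2276*t + 4.8877)/(15.8404*t^6 - 4.6168*t^5 - 24.1008*t^4 - 13.9508*t^3 + 11.9769*t^2 + 13.508*t + 4.84)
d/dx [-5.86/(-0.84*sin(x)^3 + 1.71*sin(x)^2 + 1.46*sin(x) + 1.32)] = (-14.7672*sin(x)^2 + 20.0412*sin(x) + 8.5556)*cos(x)/(-0.84*sin(x)^3 + 1.71*sin(x)^2 + 1.46*sin(x) + 1.32)^2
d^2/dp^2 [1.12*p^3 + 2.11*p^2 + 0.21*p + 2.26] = 6.72*p + 4.22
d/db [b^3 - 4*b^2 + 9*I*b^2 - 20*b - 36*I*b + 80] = 3*b^2 + b*(-8 + 18*I) - 20 - 36*I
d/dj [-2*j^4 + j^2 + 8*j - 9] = -8*j^3 + 2*j + 8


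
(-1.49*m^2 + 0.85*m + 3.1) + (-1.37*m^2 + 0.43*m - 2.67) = -2.86*m^2 + 1.28*m + 0.43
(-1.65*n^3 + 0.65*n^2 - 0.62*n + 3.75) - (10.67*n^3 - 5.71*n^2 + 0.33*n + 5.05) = -12.32*n^3 + 6.36*n^2 - 0.95*n - 1.3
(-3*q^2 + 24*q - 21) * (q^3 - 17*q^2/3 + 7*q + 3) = -3*q^5 + 41*q^4 - 178*q^3 + 278*q^2 - 75*q - 63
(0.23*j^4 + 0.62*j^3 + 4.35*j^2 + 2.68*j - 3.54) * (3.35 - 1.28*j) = -0.2944*j^5 - 0.0230999999999999*j^4 - 3.491*j^3 + 11.1421*j^2 + 13.5092*j - 11.859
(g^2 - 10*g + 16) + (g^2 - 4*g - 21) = 2*g^2 - 14*g - 5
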